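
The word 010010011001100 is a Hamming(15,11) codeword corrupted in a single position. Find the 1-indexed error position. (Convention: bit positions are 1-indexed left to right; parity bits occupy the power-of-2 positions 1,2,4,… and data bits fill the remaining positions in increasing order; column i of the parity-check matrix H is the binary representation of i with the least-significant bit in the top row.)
Syndrome s = H · r^T (mod 2), r = 010010011001100:
  s[0] = (101010101010101)·(010010011001100) mod 2 = 0+0+0+0+1+0+0+0+1+0+0+0+1+0+0 mod 2 = 1
  s[1] = (011001100110011)·(010010011001100) mod 2 = 0+1+0+0+0+0+0+0+0+0+0+0+0+0+0 mod 2 = 1
  s[2] = (000111100001111)·(010010011001100) mod 2 = 0+0+0+0+1+0+0+0+0+0+0+1+1+0+0 mod 2 = 1
  s[3] = (000000011111111)·(010010011001100) mod 2 = 0+0+0+0+0+0+0+1+1+0+0+1+1+0+0 mod 2 = 0
Syndrome = 1110
Column i of H is the binary representation of i, so the syndrome is the binary index of the flipped bit.
Read s = 1110 with s[0] as LSB: 1·2^0 + 1·2^1 + 1·2^2 + 0·2^3 = 7.
Error is at bit position 7.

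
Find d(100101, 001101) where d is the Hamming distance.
XOR = 101000, count of 1s = 2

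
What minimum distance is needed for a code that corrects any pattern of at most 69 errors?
Correcting t errors requires d_min ≥ 2t + 1 = 2·69 + 1 = 139.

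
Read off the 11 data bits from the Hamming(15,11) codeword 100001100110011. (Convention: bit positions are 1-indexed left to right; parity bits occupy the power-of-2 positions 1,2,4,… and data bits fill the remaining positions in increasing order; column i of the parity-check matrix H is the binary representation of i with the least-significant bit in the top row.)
Parity bits occupy power-of-2 positions; data bits are at positions {3,5,6,7,9,10,11,12,13,14,15} (1-indexed).
Extract: c[3]=0 c[5]=0 c[6]=1 c[7]=1 c[9]=0 c[10]=1 c[11]=1 c[12]=0 c[13]=0 c[14]=1 c[15]=1
Data = 00110110011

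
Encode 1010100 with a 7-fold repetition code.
Repeat each bit 7× and concatenate:
1→1111111  0→0000000  1→1111111  0→0000000  1→1111111  0→0000000  0→0000000
Codeword = 1111111000000011111110000000111111100000000000000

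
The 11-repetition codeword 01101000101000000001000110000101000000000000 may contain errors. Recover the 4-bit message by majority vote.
Split into 11-bit blocks and majority-vote each:
  block 1 = 01101000101: 5 ones, 6 zeros → 0
  block 2 = 00000000100: 1 ones, 10 zeros → 0
  block 3 = 01100001010: 4 ones, 7 zeros → 0
  block 4 = 00000000000: 0 ones, 11 zeros → 0
Decoded = 0000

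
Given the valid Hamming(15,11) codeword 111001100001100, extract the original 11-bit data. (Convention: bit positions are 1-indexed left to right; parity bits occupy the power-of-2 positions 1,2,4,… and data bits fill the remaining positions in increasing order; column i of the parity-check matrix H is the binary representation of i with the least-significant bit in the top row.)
Parity bits occupy power-of-2 positions; data bits are at positions {3,5,6,7,9,10,11,12,13,14,15} (1-indexed).
Extract: c[3]=1 c[5]=0 c[6]=1 c[7]=1 c[9]=0 c[10]=0 c[11]=0 c[12]=1 c[13]=1 c[14]=0 c[15]=0
Data = 10110001100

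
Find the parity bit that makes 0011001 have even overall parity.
Sum of data bits: 0+0+1+1+0+0+1 = 3.
3 mod 2 = 1, so parity bit = 1.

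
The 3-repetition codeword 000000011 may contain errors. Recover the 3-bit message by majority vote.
Split into 3-bit blocks and majority-vote each:
  block 1 = 000: 0 ones, 3 zeros → 0
  block 2 = 000: 0 ones, 3 zeros → 0
  block 3 = 011: 2 ones, 1 zeros → 1
Decoded = 001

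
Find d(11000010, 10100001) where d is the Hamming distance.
XOR = 01100011, count of 1s = 4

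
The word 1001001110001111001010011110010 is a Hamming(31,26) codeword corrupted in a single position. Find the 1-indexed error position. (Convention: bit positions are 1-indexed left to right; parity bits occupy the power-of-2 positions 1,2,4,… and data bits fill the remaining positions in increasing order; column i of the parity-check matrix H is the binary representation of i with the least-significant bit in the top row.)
Syndrome s = H · r^T (mod 2), r = 1001001110001111001010011110010:
  s[0] = (1010101010101010101010101010101)·(1001001110001111001010011110010) mod 2 = 1+0+0+0+0+0+1+0+1+0+0+0+1+0+1+0+0+0+1+0+1+0+0+0+1+0+1+0+0+0+0 mod 2 = 1
  s[1] = (0110011001100110011001100110011)·(1001001110001111001010011110010) mod 2 = 0+0+0+0+0+0+1+0+0+0+0+0+0+1+1+0+0+0+1+0+0+0+0+0+0+1+1+0+0+1+0 mod 2 = 1
  s[2] = (0001111000011110000111100001111)·(1001001110001111001010011110010) mod 2 = 0+0+0+1+0+0+1+0+0+0+0+0+1+1+1+0+0+0+0+0+1+0+0+0+0+0+0+0+0+1+0 mod 2 = 1
  s[3] = (0000000111111110000000011111111)·(1001001110001111001010011110010) mod 2 = 0+0+0+0+0+0+0+1+1+0+0+0+1+1+1+0+0+0+0+0+0+0+0+1+1+1+1+0+0+1+0 mod 2 = 0
  s[4] = (0000000000000001111111111111111)·(1001001110001111001010011110010) mod 2 = 0+0+0+0+0+0+0+0+0+0+0+0+0+0+0+1+0+0+1+0+1+0+0+1+1+1+1+0+0+1+0 mod 2 = 0
Syndrome = 11100
Column i of H is the binary representation of i, so the syndrome is the binary index of the flipped bit.
Read s = 11100 with s[0] as LSB: 1·2^0 + 1·2^1 + 1·2^2 + 0·2^3 + 0·2^4 = 7.
Error is at bit position 7.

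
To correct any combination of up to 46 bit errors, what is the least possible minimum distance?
Correcting t errors requires d_min ≥ 2t + 1 = 2·46 + 1 = 93.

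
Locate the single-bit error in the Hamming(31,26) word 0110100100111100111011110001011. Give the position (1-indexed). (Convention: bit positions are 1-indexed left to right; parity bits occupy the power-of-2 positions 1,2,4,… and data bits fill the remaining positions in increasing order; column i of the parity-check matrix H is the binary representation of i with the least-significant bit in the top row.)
Syndrome s = H · r^T (mod 2), r = 0110100100111100111011110001011:
  s[0] = (1010101010101010101010101010101)·(0110100100111100111011110001011) mod 2 = 0+0+1+0+1+0+0+0+0+0+1+0+1+0+0+0+1+0+1+0+1+0+1+0+0+0+0+0+0+0+1 mod 2 = 1
  s[1] = (0110011001100110011001100110011)·(0110100100111100111011110001011) mod 2 = 0+1+1+0+0+0+0+0+0+0+1+0+0+1+0+0+0+1+1+0+0+1+1+0+0+0+0+0+0+1+1 mod 2 = 0
  s[2] = (0001111000011110000111100001111)·(0110100100111100111011110001011) mod 2 = 0+0+0+0+1+0+0+0+0+0+0+1+1+1+0+0+0+0+0+0+1+1+1+0+0+0+0+1+0+1+1 mod 2 = 0
  s[3] = (0000000111111110000000011111111)·(0110100100111100111011110001011) mod 2 = 0+0+0+0+0+0+0+1+0+0+1+1+1+1+0+0+0+0+0+0+0+0+0+1+0+0+0+1+0+1+1 mod 2 = 1
  s[4] = (0000000000000001111111111111111)·(0110100100111100111011110001011) mod 2 = 0+0+0+0+0+0+0+0+0+0+0+0+0+0+0+0+1+1+1+0+1+1+1+1+0+0+0+1+0+1+1 mod 2 = 0
Syndrome = 10010
Column i of H is the binary representation of i, so the syndrome is the binary index of the flipped bit.
Read s = 10010 with s[0] as LSB: 1·2^0 + 0·2^1 + 0·2^2 + 1·2^3 + 0·2^4 = 9.
Error is at bit position 9.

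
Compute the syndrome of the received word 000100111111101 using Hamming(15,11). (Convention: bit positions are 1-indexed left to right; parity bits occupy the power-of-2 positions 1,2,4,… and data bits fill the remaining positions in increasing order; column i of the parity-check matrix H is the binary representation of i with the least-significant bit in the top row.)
Syndrome s = H · r^T (mod 2), r = 000100111111101:
  s[0] = (101010101010101)·(000100111111101) mod 2 = 0+0+0+0+0+0+1+0+1+0+1+0+1+0+1 mod 2 = 1
  s[1] = (011001100110011)·(000100111111101) mod 2 = 0+0+0+0+0+0+1+0+0+1+1+0+0+0+1 mod 2 = 0
  s[2] = (000111100001111)·(000100111111101) mod 2 = 0+0+0+1+0+0+1+0+0+0+0+1+1+0+1 mod 2 = 1
  s[3] = (000000011111111)·(000100111111101) mod 2 = 0+0+0+0+0+0+0+1+1+1+1+1+1+0+1 mod 2 = 1
Syndrome = 1011
Non-zero syndrome: error at position 13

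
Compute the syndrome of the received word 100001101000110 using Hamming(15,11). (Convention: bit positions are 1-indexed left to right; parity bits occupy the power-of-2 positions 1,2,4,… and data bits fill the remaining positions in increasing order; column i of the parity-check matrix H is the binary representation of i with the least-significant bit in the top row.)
Syndrome s = H · r^T (mod 2), r = 100001101000110:
  s[0] = (101010101010101)·(100001101000110) mod 2 = 1+0+0+0+0+0+1+0+1+0+0+0+1+0+0 mod 2 = 0
  s[1] = (011001100110011)·(100001101000110) mod 2 = 0+0+0+0+0+1+1+0+0+0+0+0+0+1+0 mod 2 = 1
  s[2] = (000111100001111)·(100001101000110) mod 2 = 0+0+0+0+0+1+1+0+0+0+0+0+1+1+0 mod 2 = 0
  s[3] = (000000011111111)·(100001101000110) mod 2 = 0+0+0+0+0+0+0+0+1+0+0+0+1+1+0 mod 2 = 1
Syndrome = 0101
Non-zero syndrome: error at position 10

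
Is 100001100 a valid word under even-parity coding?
Sum of all bits: 1+0+0+0+0+1+1+0+0 = 3; 3 mod 2 = 1. Result is 1 → parity error detected.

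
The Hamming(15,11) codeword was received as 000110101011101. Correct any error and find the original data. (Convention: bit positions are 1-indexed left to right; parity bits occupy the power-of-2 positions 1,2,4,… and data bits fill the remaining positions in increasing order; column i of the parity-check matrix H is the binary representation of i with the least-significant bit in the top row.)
Syndrome s = H · r^T (mod 2), r = 000110101011101:
  s[0] = (101010101010101)·(000110101011101) mod 2 = 0+0+0+0+1+0+1+0+1+0+1+0+1+0+1 mod 2 = 0
  s[1] = (011001100110011)·(000110101011101) mod 2 = 0+0+0+0+0+0+1+0+0+0+1+0+0+0+1 mod 2 = 1
  s[2] = (000111100001111)·(000110101011101) mod 2 = 0+0+0+1+1+0+1+0+0+0+0+1+1+0+1 mod 2 = 0
  s[3] = (000000011111111)·(000110101011101) mod 2 = 0+0+0+0+0+0+0+0+1+0+1+1+1+0+1 mod 2 = 1
Syndrome = 0101
Column 10 of H equals this syndrome → error at bit 10 (1-indexed).
Flip bit 10: 000110101011101 → 000110101111101
Extract data bits at positions {3,5,6,7,9,10,11,12,13,14,15}: 01011111101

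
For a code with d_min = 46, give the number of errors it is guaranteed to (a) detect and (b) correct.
(a) Detection requires d_min ≥ e+1, so e ≤ d_min − 1 = 45.
(b) Correction requires d_min ≥ 2t+1, so t ≤ ⌊(d_min − 1)/2⌋ = ⌊45/2⌋ = 22.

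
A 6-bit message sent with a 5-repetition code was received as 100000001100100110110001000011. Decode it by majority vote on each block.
Split into 5-bit blocks and majority-vote each:
  block 1 = 10000: 1 ones, 4 zeros → 0
  block 2 = 00011: 2 ones, 3 zeros → 0
  block 3 = 00100: 1 ones, 4 zeros → 0
  block 4 = 11011: 4 ones, 1 zeros → 1
  block 5 = 00010: 1 ones, 4 zeros → 0
  block 6 = 00011: 2 ones, 3 zeros → 0
Decoded = 000100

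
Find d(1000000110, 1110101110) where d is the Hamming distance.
XOR = 0110101000, count of 1s = 4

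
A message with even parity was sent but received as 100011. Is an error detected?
Sum of received bits: 1+0+0+0+1+1 = 3; 3 mod 2 = 1. Result is 1 ≠ 0 → error detected.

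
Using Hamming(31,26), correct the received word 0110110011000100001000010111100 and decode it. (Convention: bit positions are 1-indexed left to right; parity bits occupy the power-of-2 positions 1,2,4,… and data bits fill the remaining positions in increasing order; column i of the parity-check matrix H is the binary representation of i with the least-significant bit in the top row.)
Syndrome s = H · r^T (mod 2), r = 0110110011000100001000010111100:
  s[0] = (1010101010101010101010101010101)·(0110110011000100001000010111100) mod 2 = 0+0+1+0+1+0+0+0+1+0+0+0+0+0+0+0+0+0+1+0+0+0+0+0+0+0+1+0+1+0+0 mod 2 = 0
  s[1] = (0110011001100110011001100110011)·(0110110011000100001000010111100) mod 2 = 0+1+1+0+0+1+0+0+0+1+0+0+0+1+0+0+0+0+1+0+0+0+0+0+0+1+1+0+0+0+0 mod 2 = 0
  s[2] = (0001111000011110000111100001111)·(0110110011000100001000010111100) mod 2 = 0+0+0+0+1+1+0+0+0+0+0+0+0+1+0+0+0+0+0+0+0+0+0+0+0+0+0+1+1+0+0 mod 2 = 1
  s[3] = (0000000111111110000000011111111)·(0110110011000100001000010111100) mod 2 = 0+0+0+0+0+0+0+0+1+1+0+0+0+1+0+0+0+0+0+0+0+0+0+1+0+1+1+1+1+0+0 mod 2 = 0
  s[4] = (0000000000000001111111111111111)·(0110110011000100001000010111100) mod 2 = 0+0+0+0+0+0+0+0+0+0+0+0+0+0+0+0+0+0+1+0+0+0+0+1+0+1+1+1+1+0+0 mod 2 = 0
Syndrome = 00100
Column 4 of H equals this syndrome → error at bit 4 (1-indexed).
Flip bit 4: 0110110011000100001000010111100 → 0111110011000100001000010111100
Extract data bits at positions {3,5,6,7,9,10,11,12,13,14,15,17,18,19,20,21,22,23,24,25,26,27,28,29,30,31}: 11101100010001000010111100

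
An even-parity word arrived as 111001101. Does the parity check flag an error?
Sum of received bits: 1+1+1+0+0+1+1+0+1 = 6; 6 mod 2 = 0. Result is 0 → no error detected.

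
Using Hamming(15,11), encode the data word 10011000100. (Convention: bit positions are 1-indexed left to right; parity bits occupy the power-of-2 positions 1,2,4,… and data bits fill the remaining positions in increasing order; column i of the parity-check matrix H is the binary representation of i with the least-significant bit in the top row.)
Codeword c = d · G (mod 2), d = 10011000100:
  c[0] = d·G[:,0] = (10011000100)·(11011010101) mod 2 = 1+0+0+1+1+0+0+0+1+0+0 mod 2 = 0
  c[1] = d·G[:,1] = (10011000100)·(10110110011) mod 2 = 1+0+0+1+0+0+0+0+0+0+0 mod 2 = 0
  c[2] = d·G[:,2] = (10011000100)·(10000000000) mod 2 = 1+0+0+0+0+0+0+0+0+0+0 mod 2 = 1
  c[3] = d·G[:,3] = (10011000100)·(01110001111) mod 2 = 0+0+0+1+0+0+0+0+1+0+0 mod 2 = 0
  c[4] = d·G[:,4] = (10011000100)·(01000000000) mod 2 = 0+0+0+0+0+0+0+0+0+0+0 mod 2 = 0
  c[5] = d·G[:,5] = (10011000100)·(00100000000) mod 2 = 0+0+0+0+0+0+0+0+0+0+0 mod 2 = 0
  c[6] = d·G[:,6] = (10011000100)·(00010000000) mod 2 = 0+0+0+1+0+0+0+0+0+0+0 mod 2 = 1
  c[7] = d·G[:,7] = (10011000100)·(00001111111) mod 2 = 0+0+0+0+1+0+0+0+1+0+0 mod 2 = 0
  c[8] = d·G[:,8] = (10011000100)·(00001000000) mod 2 = 0+0+0+0+1+0+0+0+0+0+0 mod 2 = 1
  c[9] = d·G[:,9] = (10011000100)·(00000100000) mod 2 = 0+0+0+0+0+0+0+0+0+0+0 mod 2 = 0
  c[10] = d·G[:,10] = (10011000100)·(00000010000) mod 2 = 0+0+0+0+0+0+0+0+0+0+0 mod 2 = 0
  c[11] = d·G[:,11] = (10011000100)·(00000001000) mod 2 = 0+0+0+0+0+0+0+0+0+0+0 mod 2 = 0
  c[12] = d·G[:,12] = (10011000100)·(00000000100) mod 2 = 0+0+0+0+0+0+0+0+1+0+0 mod 2 = 1
  c[13] = d·G[:,13] = (10011000100)·(00000000010) mod 2 = 0+0+0+0+0+0+0+0+0+0+0 mod 2 = 0
  c[14] = d·G[:,14] = (10011000100)·(00000000001) mod 2 = 0+0+0+0+0+0+0+0+0+0+0 mod 2 = 0
Codeword = 001000101000100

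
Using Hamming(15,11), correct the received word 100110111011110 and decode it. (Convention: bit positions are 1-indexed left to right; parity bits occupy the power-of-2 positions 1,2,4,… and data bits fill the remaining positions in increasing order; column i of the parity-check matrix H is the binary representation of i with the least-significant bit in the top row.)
Syndrome s = H · r^T (mod 2), r = 100110111011110:
  s[0] = (101010101010101)·(100110111011110) mod 2 = 1+0+0+0+1+0+1+0+1+0+1+0+1+0+0 mod 2 = 0
  s[1] = (011001100110011)·(100110111011110) mod 2 = 0+0+0+0+0+0+1+0+0+0+1+0+0+1+0 mod 2 = 1
  s[2] = (000111100001111)·(100110111011110) mod 2 = 0+0+0+1+1+0+1+0+0+0+0+1+1+1+0 mod 2 = 0
  s[3] = (000000011111111)·(100110111011110) mod 2 = 0+0+0+0+0+0+0+1+1+0+1+1+1+1+0 mod 2 = 0
Syndrome = 0100
Column 2 of H equals this syndrome → error at bit 2 (1-indexed).
Flip bit 2: 100110111011110 → 110110111011110
Extract data bits at positions {3,5,6,7,9,10,11,12,13,14,15}: 01011011110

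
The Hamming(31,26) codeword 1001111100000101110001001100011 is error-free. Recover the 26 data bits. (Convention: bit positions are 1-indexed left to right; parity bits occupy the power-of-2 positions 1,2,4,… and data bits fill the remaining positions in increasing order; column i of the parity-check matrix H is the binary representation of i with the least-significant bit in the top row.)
Parity bits occupy power-of-2 positions; data bits are at positions {3,5,6,7,9,10,11,12,13,14,15,17,18,19,20,21,22,23,24,25,26,27,28,29,30,31} (1-indexed).
Extract: c[3]=0 c[5]=1 c[6]=1 c[7]=1 c[9]=0 c[10]=0 c[11]=0 c[12]=0 c[13]=0 c[14]=1 c[15]=0 c[17]=1 c[18]=1 c[19]=0 c[20]=0 c[21]=0 c[22]=1 c[23]=0 c[24]=0 c[25]=1 c[26]=1 c[27]=0 c[28]=0 c[29]=0 c[30]=1 c[31]=1
Data = 01110000010110001001100011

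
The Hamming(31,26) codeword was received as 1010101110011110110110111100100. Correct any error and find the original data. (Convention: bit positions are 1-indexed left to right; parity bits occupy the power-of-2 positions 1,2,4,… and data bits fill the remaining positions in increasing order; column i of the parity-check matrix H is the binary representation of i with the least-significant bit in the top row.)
Syndrome s = H · r^T (mod 2), r = 1010101110011110110110111100100:
  s[0] = (1010101010101010101010101010101)·(1010101110011110110110111100100) mod 2 = 1+0+1+0+1+0+1+0+1+0+0+0+1+0+1+0+1+0+0+0+1+0+1+0+1+0+0+0+1+0+0 mod 2 = 0
  s[1] = (0110011001100110011001100110011)·(1010101110011110110110111100100) mod 2 = 0+0+1+0+0+0+1+0+0+0+0+0+0+1+1+0+0+1+0+0+0+0+1+0+0+1+0+0+0+0+0 mod 2 = 1
  s[2] = (0001111000011110000111100001111)·(1010101110011110110110111100100) mod 2 = 0+0+0+0+1+0+1+0+0+0+0+1+1+1+1+0+0+0+0+1+1+0+1+0+0+0+0+0+1+0+0 mod 2 = 0
  s[3] = (0000000111111110000000011111111)·(1010101110011110110110111100100) mod 2 = 0+0+0+0+0+0+0+1+1+0+0+1+1+1+1+0+0+0+0+0+0+0+0+1+1+1+0+0+1+0+0 mod 2 = 0
  s[4] = (0000000000000001111111111111111)·(1010101110011110110110111100100) mod 2 = 0+0+0+0+0+0+0+0+0+0+0+0+0+0+0+0+1+1+0+1+1+0+1+1+1+1+0+0+1+0+0 mod 2 = 1
Syndrome = 01001
Column 18 of H equals this syndrome → error at bit 18 (1-indexed).
Flip bit 18: 1010101110011110110110111100100 → 1010101110011110100110111100100
Extract data bits at positions {3,5,6,7,9,10,11,12,13,14,15,17,18,19,20,21,22,23,24,25,26,27,28,29,30,31}: 11011001111100110111100100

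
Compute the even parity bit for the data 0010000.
Sum of data bits: 0+0+1+0+0+0+0 = 1.
1 mod 2 = 1, so parity bit = 1.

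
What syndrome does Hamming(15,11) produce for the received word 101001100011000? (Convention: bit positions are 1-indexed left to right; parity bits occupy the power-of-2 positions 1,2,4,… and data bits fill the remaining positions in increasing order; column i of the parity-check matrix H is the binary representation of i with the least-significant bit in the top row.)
Syndrome s = H · r^T (mod 2), r = 101001100011000:
  s[0] = (101010101010101)·(101001100011000) mod 2 = 1+0+1+0+0+0+1+0+0+0+1+0+0+0+0 mod 2 = 0
  s[1] = (011001100110011)·(101001100011000) mod 2 = 0+0+1+0+0+1+1+0+0+0+1+0+0+0+0 mod 2 = 0
  s[2] = (000111100001111)·(101001100011000) mod 2 = 0+0+0+0+0+1+1+0+0+0+0+1+0+0+0 mod 2 = 1
  s[3] = (000000011111111)·(101001100011000) mod 2 = 0+0+0+0+0+0+0+0+0+0+1+1+0+0+0 mod 2 = 0
Syndrome = 0010
Non-zero syndrome: error at position 4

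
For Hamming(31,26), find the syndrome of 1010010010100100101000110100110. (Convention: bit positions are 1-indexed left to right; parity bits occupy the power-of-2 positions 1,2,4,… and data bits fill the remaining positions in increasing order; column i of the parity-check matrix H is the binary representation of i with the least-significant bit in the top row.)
Syndrome s = H · r^T (mod 2), r = 1010010010100100101000110100110:
  s[0] = (1010101010101010101010101010101)·(1010010010100100101000110100110) mod 2 = 1+0+1+0+0+0+0+0+1+0+1+0+0+0+0+0+1+0+1+0+0+0+1+0+0+0+0+0+1+0+0 mod 2 = 0
  s[1] = (0110011001100110011001100110011)·(1010010010100100101000110100110) mod 2 = 0+0+1+0+0+1+0+0+0+0+1+0+0+1+0+0+0+0+1+0+0+0+1+0+0+1+0+0+0+1+0 mod 2 = 0
  s[2] = (0001111000011110000111100001111)·(1010010010100100101000110100110) mod 2 = 0+0+0+0+0+1+0+0+0+0+0+0+0+1+0+0+0+0+0+0+0+0+1+0+0+0+0+0+1+1+0 mod 2 = 1
  s[3] = (0000000111111110000000011111111)·(1010010010100100101000110100110) mod 2 = 0+0+0+0+0+0+0+0+1+0+1+0+0+1+0+0+0+0+0+0+0+0+0+1+0+1+0+0+1+1+0 mod 2 = 1
  s[4] = (0000000000000001111111111111111)·(1010010010100100101000110100110) mod 2 = 0+0+0+0+0+0+0+0+0+0+0+0+0+0+0+0+1+0+1+0+0+0+1+1+0+1+0+0+1+1+0 mod 2 = 1
Syndrome = 00111
Non-zero syndrome: error at position 28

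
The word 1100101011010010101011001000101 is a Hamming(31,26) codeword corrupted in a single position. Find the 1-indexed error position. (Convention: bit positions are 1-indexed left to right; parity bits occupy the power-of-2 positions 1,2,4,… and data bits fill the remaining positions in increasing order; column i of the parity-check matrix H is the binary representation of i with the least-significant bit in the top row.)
Syndrome s = H · r^T (mod 2), r = 1100101011010010101011001000101:
  s[0] = (1010101010101010101010101010101)·(1100101011010010101011001000101) mod 2 = 1+0+0+0+1+0+1+0+1+0+0+0+0+0+1+0+1+0+1+0+1+0+0+0+1+0+0+0+1+0+1 mod 2 = 1
  s[1] = (0110011001100110011001100110011)·(1100101011010010101011001000101) mod 2 = 0+1+0+0+0+0+1+0+0+1+0+0+0+0+1+0+0+0+1+0+0+1+0+0+0+0+0+0+0+0+1 mod 2 = 1
  s[2] = (0001111000011110000111100001111)·(1100101011010010101011001000101) mod 2 = 0+0+0+0+1+0+1+0+0+0+0+1+0+0+1+0+0+0+0+0+1+1+0+0+0+0+0+0+1+0+1 mod 2 = 0
  s[3] = (0000000111111110000000011111111)·(1100101011010010101011001000101) mod 2 = 0+0+0+0+0+0+0+0+1+1+0+1+0+0+1+0+0+0+0+0+0+0+0+0+1+0+0+0+1+0+1 mod 2 = 1
  s[4] = (0000000000000001111111111111111)·(1100101011010010101011001000101) mod 2 = 0+0+0+0+0+0+0+0+0+0+0+0+0+0+0+0+1+0+1+0+1+1+0+0+1+0+0+0+1+0+1 mod 2 = 1
Syndrome = 11011
Column i of H is the binary representation of i, so the syndrome is the binary index of the flipped bit.
Read s = 11011 with s[0] as LSB: 1·2^0 + 1·2^1 + 0·2^2 + 1·2^3 + 1·2^4 = 27.
Error is at bit position 27.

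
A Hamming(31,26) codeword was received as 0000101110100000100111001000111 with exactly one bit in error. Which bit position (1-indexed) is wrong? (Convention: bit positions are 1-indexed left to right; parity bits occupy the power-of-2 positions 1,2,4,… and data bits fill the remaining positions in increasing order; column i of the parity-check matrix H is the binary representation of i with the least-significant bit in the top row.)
Syndrome s = H · r^T (mod 2), r = 0000101110100000100111001000111:
  s[0] = (1010101010101010101010101010101)·(0000101110100000100111001000111) mod 2 = 0+0+0+0+1+0+1+0+1+0+1+0+0+0+0+0+1+0+0+0+1+0+0+0+1+0+0+0+1+0+1 mod 2 = 1
  s[1] = (0110011001100110011001100110011)·(0000101110100000100111001000111) mod 2 = 0+0+0+0+0+0+1+0+0+0+1+0+0+0+0+0+0+0+0+0+0+1+0+0+0+0+0+0+0+1+1 mod 2 = 1
  s[2] = (0001111000011110000111100001111)·(0000101110100000100111001000111) mod 2 = 0+0+0+0+1+0+1+0+0+0+0+0+0+0+0+0+0+0+0+1+1+1+0+0+0+0+0+0+1+1+1 mod 2 = 0
  s[3] = (0000000111111110000000011111111)·(0000101110100000100111001000111) mod 2 = 0+0+0+0+0+0+0+1+1+0+1+0+0+0+0+0+0+0+0+0+0+0+0+0+1+0+0+0+1+1+1 mod 2 = 1
  s[4] = (0000000000000001111111111111111)·(0000101110100000100111001000111) mod 2 = 0+0+0+0+0+0+0+0+0+0+0+0+0+0+0+0+1+0+0+1+1+1+0+0+1+0+0+0+1+1+1 mod 2 = 0
Syndrome = 11010
Column i of H is the binary representation of i, so the syndrome is the binary index of the flipped bit.
Read s = 11010 with s[0] as LSB: 1·2^0 + 1·2^1 + 0·2^2 + 1·2^3 + 0·2^4 = 11.
Error is at bit position 11.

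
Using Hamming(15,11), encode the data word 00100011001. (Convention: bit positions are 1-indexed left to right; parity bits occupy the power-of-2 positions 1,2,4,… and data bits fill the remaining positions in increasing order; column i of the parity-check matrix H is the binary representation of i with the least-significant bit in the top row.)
Codeword c = d · G (mod 2), d = 00100011001:
  c[0] = d·G[:,0] = (00100011001)·(11011010101) mod 2 = 0+0+0+0+0+0+1+0+0+0+1 mod 2 = 0
  c[1] = d·G[:,1] = (00100011001)·(10110110011) mod 2 = 0+0+1+0+0+0+1+0+0+0+1 mod 2 = 1
  c[2] = d·G[:,2] = (00100011001)·(10000000000) mod 2 = 0+0+0+0+0+0+0+0+0+0+0 mod 2 = 0
  c[3] = d·G[:,3] = (00100011001)·(01110001111) mod 2 = 0+0+1+0+0+0+0+1+0+0+1 mod 2 = 1
  c[4] = d·G[:,4] = (00100011001)·(01000000000) mod 2 = 0+0+0+0+0+0+0+0+0+0+0 mod 2 = 0
  c[5] = d·G[:,5] = (00100011001)·(00100000000) mod 2 = 0+0+1+0+0+0+0+0+0+0+0 mod 2 = 1
  c[6] = d·G[:,6] = (00100011001)·(00010000000) mod 2 = 0+0+0+0+0+0+0+0+0+0+0 mod 2 = 0
  c[7] = d·G[:,7] = (00100011001)·(00001111111) mod 2 = 0+0+0+0+0+0+1+1+0+0+1 mod 2 = 1
  c[8] = d·G[:,8] = (00100011001)·(00001000000) mod 2 = 0+0+0+0+0+0+0+0+0+0+0 mod 2 = 0
  c[9] = d·G[:,9] = (00100011001)·(00000100000) mod 2 = 0+0+0+0+0+0+0+0+0+0+0 mod 2 = 0
  c[10] = d·G[:,10] = (00100011001)·(00000010000) mod 2 = 0+0+0+0+0+0+1+0+0+0+0 mod 2 = 1
  c[11] = d·G[:,11] = (00100011001)·(00000001000) mod 2 = 0+0+0+0+0+0+0+1+0+0+0 mod 2 = 1
  c[12] = d·G[:,12] = (00100011001)·(00000000100) mod 2 = 0+0+0+0+0+0+0+0+0+0+0 mod 2 = 0
  c[13] = d·G[:,13] = (00100011001)·(00000000010) mod 2 = 0+0+0+0+0+0+0+0+0+0+0 mod 2 = 0
  c[14] = d·G[:,14] = (00100011001)·(00000000001) mod 2 = 0+0+0+0+0+0+0+0+0+0+1 mod 2 = 1
Codeword = 010101010011001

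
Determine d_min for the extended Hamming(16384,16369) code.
d_min = 4 (adding an overall parity bit to Hamming(16383,16369) raises d_min from 3 to 4).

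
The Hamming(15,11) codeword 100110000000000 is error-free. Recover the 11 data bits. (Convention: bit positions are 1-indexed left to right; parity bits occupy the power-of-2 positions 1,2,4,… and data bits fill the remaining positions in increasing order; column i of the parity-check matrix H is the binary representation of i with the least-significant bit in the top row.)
Parity bits occupy power-of-2 positions; data bits are at positions {3,5,6,7,9,10,11,12,13,14,15} (1-indexed).
Extract: c[3]=0 c[5]=1 c[6]=0 c[7]=0 c[9]=0 c[10]=0 c[11]=0 c[12]=0 c[13]=0 c[14]=0 c[15]=0
Data = 01000000000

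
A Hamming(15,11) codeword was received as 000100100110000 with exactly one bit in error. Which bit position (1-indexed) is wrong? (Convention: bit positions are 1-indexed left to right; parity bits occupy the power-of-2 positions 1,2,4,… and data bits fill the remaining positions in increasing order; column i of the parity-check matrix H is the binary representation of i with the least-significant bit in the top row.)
Syndrome s = H · r^T (mod 2), r = 000100100110000:
  s[0] = (101010101010101)·(000100100110000) mod 2 = 0+0+0+0+0+0+1+0+0+0+1+0+0+0+0 mod 2 = 0
  s[1] = (011001100110011)·(000100100110000) mod 2 = 0+0+0+0+0+0+1+0+0+1+1+0+0+0+0 mod 2 = 1
  s[2] = (000111100001111)·(000100100110000) mod 2 = 0+0+0+1+0+0+1+0+0+0+0+0+0+0+0 mod 2 = 0
  s[3] = (000000011111111)·(000100100110000) mod 2 = 0+0+0+0+0+0+0+0+0+1+1+0+0+0+0 mod 2 = 0
Syndrome = 0100
Column i of H is the binary representation of i, so the syndrome is the binary index of the flipped bit.
Read s = 0100 with s[0] as LSB: 0·2^0 + 1·2^1 + 0·2^2 + 0·2^3 = 2.
Error is at bit position 2.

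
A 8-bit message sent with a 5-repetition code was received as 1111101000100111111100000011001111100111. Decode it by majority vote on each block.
Split into 5-bit blocks and majority-vote each:
  block 1 = 11111: 5 ones, 0 zeros → 1
  block 2 = 01000: 1 ones, 4 zeros → 0
  block 3 = 10011: 3 ones, 2 zeros → 1
  block 4 = 11111: 5 ones, 0 zeros → 1
  block 5 = 00000: 0 ones, 5 zeros → 0
  block 6 = 01100: 2 ones, 3 zeros → 0
  block 7 = 11111: 5 ones, 0 zeros → 1
  block 8 = 00111: 3 ones, 2 zeros → 1
Decoded = 10110011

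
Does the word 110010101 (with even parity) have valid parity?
Sum of all bits: 1+1+0+0+1+0+1+0+1 = 5; 5 mod 2 = 1. Result is 1 → parity error detected.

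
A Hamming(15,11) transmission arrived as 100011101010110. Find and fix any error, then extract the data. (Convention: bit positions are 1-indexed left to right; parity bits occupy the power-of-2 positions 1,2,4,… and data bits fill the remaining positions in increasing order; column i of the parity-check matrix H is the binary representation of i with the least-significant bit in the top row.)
Syndrome s = H · r^T (mod 2), r = 100011101010110:
  s[0] = (101010101010101)·(100011101010110) mod 2 = 1+0+0+0+1+0+1+0+1+0+1+0+1+0+0 mod 2 = 0
  s[1] = (011001100110011)·(100011101010110) mod 2 = 0+0+0+0+0+1+1+0+0+0+1+0+0+1+0 mod 2 = 0
  s[2] = (000111100001111)·(100011101010110) mod 2 = 0+0+0+0+1+1+1+0+0+0+0+0+1+1+0 mod 2 = 1
  s[3] = (000000011111111)·(100011101010110) mod 2 = 0+0+0+0+0+0+0+0+1+0+1+0+1+1+0 mod 2 = 0
Syndrome = 0010
Column 4 of H equals this syndrome → error at bit 4 (1-indexed).
Flip bit 4: 100011101010110 → 100111101010110
Extract data bits at positions {3,5,6,7,9,10,11,12,13,14,15}: 01111010110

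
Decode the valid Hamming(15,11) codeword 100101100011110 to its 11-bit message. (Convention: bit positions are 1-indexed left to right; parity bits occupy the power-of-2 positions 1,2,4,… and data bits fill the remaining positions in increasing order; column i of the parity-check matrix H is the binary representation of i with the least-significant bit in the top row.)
Parity bits occupy power-of-2 positions; data bits are at positions {3,5,6,7,9,10,11,12,13,14,15} (1-indexed).
Extract: c[3]=0 c[5]=0 c[6]=1 c[7]=1 c[9]=0 c[10]=0 c[11]=1 c[12]=1 c[13]=1 c[14]=1 c[15]=0
Data = 00110011110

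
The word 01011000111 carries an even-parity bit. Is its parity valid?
Sum of all bits: 0+1+0+1+1+0+0+0+1+1+1 = 6; 6 mod 2 = 0. Result is 0 → valid parity.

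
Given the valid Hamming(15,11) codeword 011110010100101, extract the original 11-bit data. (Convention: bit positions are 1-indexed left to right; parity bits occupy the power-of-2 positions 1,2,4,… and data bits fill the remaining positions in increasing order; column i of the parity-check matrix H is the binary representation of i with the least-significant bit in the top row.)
Parity bits occupy power-of-2 positions; data bits are at positions {3,5,6,7,9,10,11,12,13,14,15} (1-indexed).
Extract: c[3]=1 c[5]=1 c[6]=0 c[7]=0 c[9]=0 c[10]=1 c[11]=0 c[12]=0 c[13]=1 c[14]=0 c[15]=1
Data = 11000100101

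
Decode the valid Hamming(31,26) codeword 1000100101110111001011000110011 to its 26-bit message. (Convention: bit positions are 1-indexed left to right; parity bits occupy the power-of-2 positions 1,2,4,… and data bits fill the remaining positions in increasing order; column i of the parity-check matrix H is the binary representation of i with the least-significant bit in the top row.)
Parity bits occupy power-of-2 positions; data bits are at positions {3,5,6,7,9,10,11,12,13,14,15,17,18,19,20,21,22,23,24,25,26,27,28,29,30,31} (1-indexed).
Extract: c[3]=0 c[5]=1 c[6]=0 c[7]=0 c[9]=0 c[10]=1 c[11]=1 c[12]=1 c[13]=0 c[14]=1 c[15]=1 c[17]=0 c[18]=0 c[19]=1 c[20]=0 c[21]=1 c[22]=1 c[23]=0 c[24]=0 c[25]=0 c[26]=1 c[27]=1 c[28]=0 c[29]=0 c[30]=1 c[31]=1
Data = 01000111011001011000110011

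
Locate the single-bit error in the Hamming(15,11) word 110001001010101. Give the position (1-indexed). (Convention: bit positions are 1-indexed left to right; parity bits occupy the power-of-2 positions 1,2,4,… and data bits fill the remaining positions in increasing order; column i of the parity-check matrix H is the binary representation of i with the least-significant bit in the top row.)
Syndrome s = H · r^T (mod 2), r = 110001001010101:
  s[0] = (101010101010101)·(110001001010101) mod 2 = 1+0+0+0+0+0+0+0+1+0+1+0+1+0+1 mod 2 = 1
  s[1] = (011001100110011)·(110001001010101) mod 2 = 0+1+0+0+0+1+0+0+0+0+1+0+0+0+1 mod 2 = 0
  s[2] = (000111100001111)·(110001001010101) mod 2 = 0+0+0+0+0+1+0+0+0+0+0+0+1+0+1 mod 2 = 1
  s[3] = (000000011111111)·(110001001010101) mod 2 = 0+0+0+0+0+0+0+0+1+0+1+0+1+0+1 mod 2 = 0
Syndrome = 1010
Column i of H is the binary representation of i, so the syndrome is the binary index of the flipped bit.
Read s = 1010 with s[0] as LSB: 1·2^0 + 0·2^1 + 1·2^2 + 0·2^3 = 5.
Error is at bit position 5.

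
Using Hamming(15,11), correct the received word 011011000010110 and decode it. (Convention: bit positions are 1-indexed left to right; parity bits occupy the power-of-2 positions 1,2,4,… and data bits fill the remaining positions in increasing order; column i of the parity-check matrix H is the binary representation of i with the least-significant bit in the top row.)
Syndrome s = H · r^T (mod 2), r = 011011000010110:
  s[0] = (101010101010101)·(011011000010110) mod 2 = 0+0+1+0+1+0+0+0+0+0+1+0+1+0+0 mod 2 = 0
  s[1] = (011001100110011)·(011011000010110) mod 2 = 0+1+1+0+0+1+0+0+0+0+1+0+0+1+0 mod 2 = 1
  s[2] = (000111100001111)·(011011000010110) mod 2 = 0+0+0+0+1+1+0+0+0+0+0+0+1+1+0 mod 2 = 0
  s[3] = (000000011111111)·(011011000010110) mod 2 = 0+0+0+0+0+0+0+0+0+0+1+0+1+1+0 mod 2 = 1
Syndrome = 0101
Column 10 of H equals this syndrome → error at bit 10 (1-indexed).
Flip bit 10: 011011000010110 → 011011000110110
Extract data bits at positions {3,5,6,7,9,10,11,12,13,14,15}: 11100110110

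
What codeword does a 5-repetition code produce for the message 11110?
Repeat each bit 5× and concatenate:
1→11111  1→11111  1→11111  1→11111  0→00000
Codeword = 1111111111111111111100000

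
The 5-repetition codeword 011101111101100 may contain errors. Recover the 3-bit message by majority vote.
Split into 5-bit blocks and majority-vote each:
  block 1 = 01110: 3 ones, 2 zeros → 1
  block 2 = 11111: 5 ones, 0 zeros → 1
  block 3 = 01100: 2 ones, 3 zeros → 0
Decoded = 110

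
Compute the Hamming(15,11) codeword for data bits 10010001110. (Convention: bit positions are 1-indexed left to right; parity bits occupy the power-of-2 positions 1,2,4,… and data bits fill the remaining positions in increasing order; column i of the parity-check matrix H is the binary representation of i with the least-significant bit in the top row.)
Codeword c = d · G (mod 2), d = 10010001110:
  c[0] = d·G[:,0] = (10010001110)·(11011010101) mod 2 = 1+0+0+1+0+0+0+0+1+0+0 mod 2 = 1
  c[1] = d·G[:,1] = (10010001110)·(10110110011) mod 2 = 1+0+0+1+0+0+0+0+0+1+0 mod 2 = 1
  c[2] = d·G[:,2] = (10010001110)·(10000000000) mod 2 = 1+0+0+0+0+0+0+0+0+0+0 mod 2 = 1
  c[3] = d·G[:,3] = (10010001110)·(01110001111) mod 2 = 0+0+0+1+0+0+0+1+1+1+0 mod 2 = 0
  c[4] = d·G[:,4] = (10010001110)·(01000000000) mod 2 = 0+0+0+0+0+0+0+0+0+0+0 mod 2 = 0
  c[5] = d·G[:,5] = (10010001110)·(00100000000) mod 2 = 0+0+0+0+0+0+0+0+0+0+0 mod 2 = 0
  c[6] = d·G[:,6] = (10010001110)·(00010000000) mod 2 = 0+0+0+1+0+0+0+0+0+0+0 mod 2 = 1
  c[7] = d·G[:,7] = (10010001110)·(00001111111) mod 2 = 0+0+0+0+0+0+0+1+1+1+0 mod 2 = 1
  c[8] = d·G[:,8] = (10010001110)·(00001000000) mod 2 = 0+0+0+0+0+0+0+0+0+0+0 mod 2 = 0
  c[9] = d·G[:,9] = (10010001110)·(00000100000) mod 2 = 0+0+0+0+0+0+0+0+0+0+0 mod 2 = 0
  c[10] = d·G[:,10] = (10010001110)·(00000010000) mod 2 = 0+0+0+0+0+0+0+0+0+0+0 mod 2 = 0
  c[11] = d·G[:,11] = (10010001110)·(00000001000) mod 2 = 0+0+0+0+0+0+0+1+0+0+0 mod 2 = 1
  c[12] = d·G[:,12] = (10010001110)·(00000000100) mod 2 = 0+0+0+0+0+0+0+0+1+0+0 mod 2 = 1
  c[13] = d·G[:,13] = (10010001110)·(00000000010) mod 2 = 0+0+0+0+0+0+0+0+0+1+0 mod 2 = 1
  c[14] = d·G[:,14] = (10010001110)·(00000000001) mod 2 = 0+0+0+0+0+0+0+0+0+0+0 mod 2 = 0
Codeword = 111000110001110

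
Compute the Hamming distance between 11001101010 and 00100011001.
XOR = 11101110011, count of 1s = 8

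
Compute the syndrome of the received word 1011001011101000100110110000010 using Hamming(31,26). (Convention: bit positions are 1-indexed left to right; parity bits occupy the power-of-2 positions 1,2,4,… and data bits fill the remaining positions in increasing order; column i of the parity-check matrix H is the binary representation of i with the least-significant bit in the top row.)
Syndrome s = H · r^T (mod 2), r = 1011001011101000100110110000010:
  s[0] = (1010101010101010101010101010101)·(1011001011101000100110110000010) mod 2 = 1+0+1+0+0+0+1+0+1+0+1+0+1+0+0+0+1+0+0+0+1+0+1+0+0+0+0+0+0+0+0 mod 2 = 1
  s[1] = (0110011001100110011001100110011)·(1011001011101000100110110000010) mod 2 = 0+0+1+0+0+0+1+0+0+1+1+0+0+0+0+0+0+0+0+0+0+0+1+0+0+0+0+0+0+1+0 mod 2 = 0
  s[2] = (0001111000011110000111100001111)·(1011001011101000100110110000010) mod 2 = 0+0+0+1+0+0+1+0+0+0+0+0+1+0+0+0+0+0+0+1+1+0+1+0+0+0+0+0+0+1+0 mod 2 = 1
  s[3] = (0000000111111110000000011111111)·(1011001011101000100110110000010) mod 2 = 0+0+0+0+0+0+0+0+1+1+1+0+1+0+0+0+0+0+0+0+0+0+0+1+0+0+0+0+0+1+0 mod 2 = 0
  s[4] = (0000000000000001111111111111111)·(1011001011101000100110110000010) mod 2 = 0+0+0+0+0+0+0+0+0+0+0+0+0+0+0+0+1+0+0+1+1+0+1+1+0+0+0+0+0+1+0 mod 2 = 0
Syndrome = 10100
Non-zero syndrome: error at position 5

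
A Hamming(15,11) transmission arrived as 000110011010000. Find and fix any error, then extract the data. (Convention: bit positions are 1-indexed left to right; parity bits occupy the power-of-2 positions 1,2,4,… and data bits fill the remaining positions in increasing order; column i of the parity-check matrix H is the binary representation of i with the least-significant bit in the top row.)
Syndrome s = H · r^T (mod 2), r = 000110011010000:
  s[0] = (101010101010101)·(000110011010000) mod 2 = 0+0+0+0+1+0+0+0+1+0+1+0+0+0+0 mod 2 = 1
  s[1] = (011001100110011)·(000110011010000) mod 2 = 0+0+0+0+0+0+0+0+0+0+1+0+0+0+0 mod 2 = 1
  s[2] = (000111100001111)·(000110011010000) mod 2 = 0+0+0+1+1+0+0+0+0+0+0+0+0+0+0 mod 2 = 0
  s[3] = (000000011111111)·(000110011010000) mod 2 = 0+0+0+0+0+0+0+1+1+0+1+0+0+0+0 mod 2 = 1
Syndrome = 1101
Column 11 of H equals this syndrome → error at bit 11 (1-indexed).
Flip bit 11: 000110011010000 → 000110011000000
Extract data bits at positions {3,5,6,7,9,10,11,12,13,14,15}: 01001000000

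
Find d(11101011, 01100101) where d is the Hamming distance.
XOR = 10001110, count of 1s = 4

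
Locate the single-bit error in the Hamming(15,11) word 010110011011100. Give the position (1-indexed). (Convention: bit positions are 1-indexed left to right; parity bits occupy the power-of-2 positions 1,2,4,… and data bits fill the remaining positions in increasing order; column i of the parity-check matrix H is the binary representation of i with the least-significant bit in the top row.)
Syndrome s = H · r^T (mod 2), r = 010110011011100:
  s[0] = (101010101010101)·(010110011011100) mod 2 = 0+0+0+0+1+0+0+0+1+0+1+0+1+0+0 mod 2 = 0
  s[1] = (011001100110011)·(010110011011100) mod 2 = 0+1+0+0+0+0+0+0+0+0+1+0+0+0+0 mod 2 = 0
  s[2] = (000111100001111)·(010110011011100) mod 2 = 0+0+0+1+1+0+0+0+0+0+0+1+1+0+0 mod 2 = 0
  s[3] = (000000011111111)·(010110011011100) mod 2 = 0+0+0+0+0+0+0+1+1+0+1+1+1+0+0 mod 2 = 1
Syndrome = 0001
Column i of H is the binary representation of i, so the syndrome is the binary index of the flipped bit.
Read s = 0001 with s[0] as LSB: 0·2^0 + 0·2^1 + 0·2^2 + 1·2^3 = 8.
Error is at bit position 8.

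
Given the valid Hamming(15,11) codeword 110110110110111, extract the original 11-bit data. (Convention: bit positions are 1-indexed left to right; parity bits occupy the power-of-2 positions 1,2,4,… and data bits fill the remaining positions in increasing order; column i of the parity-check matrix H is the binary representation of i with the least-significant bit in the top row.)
Parity bits occupy power-of-2 positions; data bits are at positions {3,5,6,7,9,10,11,12,13,14,15} (1-indexed).
Extract: c[3]=0 c[5]=1 c[6]=0 c[7]=1 c[9]=0 c[10]=1 c[11]=1 c[12]=0 c[13]=1 c[14]=1 c[15]=1
Data = 01010110111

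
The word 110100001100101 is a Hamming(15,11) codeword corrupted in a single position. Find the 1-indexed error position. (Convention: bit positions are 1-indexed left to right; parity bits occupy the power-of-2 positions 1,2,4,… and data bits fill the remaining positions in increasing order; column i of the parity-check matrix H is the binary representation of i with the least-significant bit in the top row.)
Syndrome s = H · r^T (mod 2), r = 110100001100101:
  s[0] = (101010101010101)·(110100001100101) mod 2 = 1+0+0+0+0+0+0+0+1+0+0+0+1+0+1 mod 2 = 0
  s[1] = (011001100110011)·(110100001100101) mod 2 = 0+1+0+0+0+0+0+0+0+1+0+0+0+0+1 mod 2 = 1
  s[2] = (000111100001111)·(110100001100101) mod 2 = 0+0+0+1+0+0+0+0+0+0+0+0+1+0+1 mod 2 = 1
  s[3] = (000000011111111)·(110100001100101) mod 2 = 0+0+0+0+0+0+0+0+1+1+0+0+1+0+1 mod 2 = 0
Syndrome = 0110
Column i of H is the binary representation of i, so the syndrome is the binary index of the flipped bit.
Read s = 0110 with s[0] as LSB: 0·2^0 + 1·2^1 + 1·2^2 + 0·2^3 = 6.
Error is at bit position 6.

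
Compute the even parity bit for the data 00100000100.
Sum of data bits: 0+0+1+0+0+0+0+0+1+0+0 = 2.
2 mod 2 = 0, so parity bit = 0.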